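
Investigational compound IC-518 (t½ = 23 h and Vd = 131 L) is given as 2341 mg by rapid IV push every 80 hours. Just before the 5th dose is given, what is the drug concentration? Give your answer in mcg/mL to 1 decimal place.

1.8 mcg/mL

f = (1/2)^(τ/t½) = (1/2)^(80/23) ≈ 0.0897.
C₀ = D/Vd = 2341/131 ≈ 17.870 mcg/mL.
Before the 5th dose, 4 doses have been given. Superposition: Cmin = C₀·(f + f² + … + f^4).
≈ 17.870 × (0.0897 + 0.0080 + 0.0007 + 0.0001) ≈ 17.870 × 0.0985 ≈ 1.760 mcg/mL.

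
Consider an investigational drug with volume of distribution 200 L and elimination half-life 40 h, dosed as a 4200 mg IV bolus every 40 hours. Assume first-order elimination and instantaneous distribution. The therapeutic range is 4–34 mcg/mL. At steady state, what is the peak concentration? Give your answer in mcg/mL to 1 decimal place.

42.0 mcg/mL

The dosing interval is 1 half-life, so f = 2^(−1) = 0.5.
At steady state, R = 1/(1 − 0.5) = 2/1.
Single-dose peak C₀ = D/Vd = 4200/200 = 21 mcg/mL.
Steady-state peak Cmax,ss = C₀·R = 21 × 2/1 ≈ 42.000 mcg/mL.
Peak 42.0 mcg/mL vs MTC 34 mcg/mL: exceeds toxic threshold.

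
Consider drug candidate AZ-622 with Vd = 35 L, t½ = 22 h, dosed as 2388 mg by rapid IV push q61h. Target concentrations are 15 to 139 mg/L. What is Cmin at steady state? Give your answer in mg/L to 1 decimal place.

11.7 mg/L

k = ln2/t½ = ln2/22 ≈ 0.031507 h⁻¹; fraction remaining f = e^(−kτ) = e^(−0.031507×61) ≈ 0.1463.
At steady state, accumulation factor R = 1/(1 − e^(−kτ)) ≈ 1.1714.
Each bolus raises the concentration by D/Vd = 2388/35 ≈ 68.229 mg/L.
Cmax,ss = C₀/(1 − f) ≈ 68.229/0.8537 ≈ 79.922 mg/L.
Steady-state trough Cmin,ss = Cmax,ss·f ≈ 79.922 × 0.1463 ≈ 11.693 mg/L.
Trough 11.7 mg/L vs MEC 15 mg/L: subtherapeutic.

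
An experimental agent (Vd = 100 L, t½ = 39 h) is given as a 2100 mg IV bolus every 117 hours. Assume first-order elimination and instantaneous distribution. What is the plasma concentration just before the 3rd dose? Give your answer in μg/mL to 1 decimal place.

3.0 μg/mL

f = (1/2)^(τ/t½) = (1/2)^(117/39) ≈ 0.1250.
C₀ = D/Vd = 2100/100 ≈ 21.000 μg/mL.
Before the 3rd dose, 2 doses have been given. Superposition: Cmin = C₀·(f + f²).
≈ 21.000 × (0.1250 + 0.0156) ≈ 21.000 × 0.1406 ≈ 2.953 μg/mL.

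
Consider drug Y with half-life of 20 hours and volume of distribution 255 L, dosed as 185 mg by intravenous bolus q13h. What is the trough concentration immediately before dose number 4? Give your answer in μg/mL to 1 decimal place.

0.9 μg/mL

f = (1/2)^(τ/t½) = (1/2)^(13/20) ≈ 0.6373.
C₀ = D/Vd = 185/255 ≈ 0.725 μg/mL.
Before the 4th dose, 3 doses have been given. Superposition: Cmin = C₀·(f + f² + … + f^3).
≈ 0.725 × (0.6373 + 0.4062 + 0.2588) ≈ 0.725 × 1.3023 ≈ 0.944 μg/mL.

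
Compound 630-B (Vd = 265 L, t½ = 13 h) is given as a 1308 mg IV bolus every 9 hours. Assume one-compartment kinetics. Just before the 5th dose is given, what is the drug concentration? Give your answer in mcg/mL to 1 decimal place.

6.8 mcg/mL

f = (1/2)^(τ/t½) = (1/2)^(9/13) ≈ 0.6189.
C₀ = D/Vd = 1308/265 ≈ 4.936 mcg/mL.
Before the 5th dose, 4 doses have been given. Superposition: Cmin = C₀·(f + f² + … + f^4).
≈ 4.936 × (0.6189 + 0.3830 + 0.2371 + 0.1467) ≈ 4.936 × 1.3857 ≈ 6.840 mcg/mL.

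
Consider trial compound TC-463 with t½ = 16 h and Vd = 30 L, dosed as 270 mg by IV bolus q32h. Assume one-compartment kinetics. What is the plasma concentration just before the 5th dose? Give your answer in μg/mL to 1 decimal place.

3.0 μg/mL

f = (1/2)^(τ/t½) = (1/2)^(32/16) ≈ 0.2500.
C₀ = D/Vd = 270/30 ≈ 9.000 μg/mL.
Before the 5th dose, 4 doses have been given. Superposition: Cmin = C₀·(f + f² + … + f^4).
≈ 9.000 × (0.2500 + 0.0625 + 0.0156 + 0.0039) ≈ 9.000 × 0.3320 ≈ 2.988 μg/mL.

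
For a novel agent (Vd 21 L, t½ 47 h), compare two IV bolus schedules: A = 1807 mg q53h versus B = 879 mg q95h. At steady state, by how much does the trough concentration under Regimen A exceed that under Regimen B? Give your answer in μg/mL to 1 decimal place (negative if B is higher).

Regimen A: f = (1/2)^(53/47) ≈ 0.4577; Cmin,ss = (1807/21)·f/(1−f) ≈ 72.624 μg/mL.
Regimen B: f = (1/2)^(95/47) ≈ 0.2463; Cmin,ss = (879/21)·f/(1−f) ≈ 13.678 μg/mL.
Difference ≈ 72.624 − 13.678 ≈ 58.946 μg/mL.

58.9 μg/mL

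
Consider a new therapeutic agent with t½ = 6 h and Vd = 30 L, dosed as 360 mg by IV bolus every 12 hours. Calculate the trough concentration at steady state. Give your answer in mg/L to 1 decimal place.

The dosing interval is 2 half-lives, so f = 2^(−2) = 0.25.
At steady state, R = 1/(1 − 0.25) = 4/3.
Single-dose peak C₀ = D/Vd = 360/30 = 12 mg/L.
Steady-state peak Cmax,ss = C₀·R = 12 × 4/3 ≈ 16.000 mg/L.
Steady-state trough Cmin,ss = Cmax,ss·f ≈ 16.000 × 0.25 ≈ 4.000 mg/L.

4.0 mg/L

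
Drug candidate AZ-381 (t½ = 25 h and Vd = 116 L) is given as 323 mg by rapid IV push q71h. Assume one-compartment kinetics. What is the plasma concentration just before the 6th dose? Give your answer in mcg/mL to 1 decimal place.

f = (1/2)^(τ/t½) = (1/2)^(71/25) ≈ 0.1397.
C₀ = D/Vd = 323/116 ≈ 2.784 mcg/mL.
Before the 6th dose, 5 doses have been given. Superposition: Cmin = C₀·(f + f² + … + f^5).
≈ 2.784 × (0.1397 + 0.0195 + 0.0027 + 0.0004 + 0.0001) ≈ 2.784 × 0.1624 ≈ 0.452 mcg/mL.

0.5 mcg/mL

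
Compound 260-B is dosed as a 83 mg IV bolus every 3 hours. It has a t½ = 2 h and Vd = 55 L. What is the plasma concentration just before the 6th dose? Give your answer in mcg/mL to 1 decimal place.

0.8 mcg/mL

f = (1/2)^(τ/t½) = (1/2)^(3/2) ≈ 0.3536.
C₀ = D/Vd = 83/55 ≈ 1.509 mcg/mL.
Before the 6th dose, 5 doses have been given. Superposition: Cmin = C₀·(f + f² + … + f^5).
≈ 1.509 × (0.3536 + 0.1250 + 0.0442 + 0.0156 + 0.0055) ≈ 1.509 × 0.5439 ≈ 0.821 mcg/mL.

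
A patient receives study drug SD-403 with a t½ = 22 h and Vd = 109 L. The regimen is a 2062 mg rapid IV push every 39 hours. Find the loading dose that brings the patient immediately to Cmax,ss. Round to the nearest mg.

2915 mg

f = (1/2)^(39/22) ≈ 0.292655; accumulation ratio R = 1/(1−f) ≈ 1.41374.
Loading dose to hit Cmax,ss on first dose: D_load = D_maint·R ≈ 2062 × 1.41374 ≈ 2915.13 mg.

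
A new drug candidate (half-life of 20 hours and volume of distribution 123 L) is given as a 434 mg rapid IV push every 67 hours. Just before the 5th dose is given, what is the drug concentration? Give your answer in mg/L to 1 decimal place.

f = (1/2)^(τ/t½) = (1/2)^(67/20) ≈ 0.0981.
C₀ = D/Vd = 434/123 ≈ 3.528 mg/L.
Before the 5th dose, 4 doses have been given. Superposition: Cmin = C₀·(f + f² + … + f^4).
≈ 3.528 × (0.0981 + 0.0096 + 0.0009 + 0.0001) ≈ 3.528 × 0.1087 ≈ 0.383 mg/L.

0.4 mg/L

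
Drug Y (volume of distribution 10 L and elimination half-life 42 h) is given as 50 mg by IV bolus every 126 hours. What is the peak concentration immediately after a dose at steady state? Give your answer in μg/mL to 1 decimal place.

τ = 126 h = 3 half-lives, so f = (1/2)^3 = 0.125.
Accumulation ratio R = 1/(1 − f) = 1/0.875 = 8/7.
Single-dose peak C₀ = D/Vd = 50/10 = 5 μg/mL.
Steady-state peak Cmax,ss = C₀·R = 5 × 8/7 ≈ 5.714 μg/mL.

5.7 μg/mL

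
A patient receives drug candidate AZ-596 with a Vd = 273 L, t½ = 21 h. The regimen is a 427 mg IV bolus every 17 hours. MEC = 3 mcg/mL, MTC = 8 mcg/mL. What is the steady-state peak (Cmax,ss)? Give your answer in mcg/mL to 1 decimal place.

3.6 mcg/mL

τ/t½ = 17/21 ≈ 0.80952, so fraction remaining f = (1/2)^(17/21) ≈ 0.5706.
At steady state, accumulation factor R = 1/(1 − e^(−kτ)) ≈ 2.3288.
Single-dose peak C₀ = D/Vd = 427/273 ≈ 1.564 mcg/mL.
Cmax,ss = C₀/(1 − f) ≈ 1.564/0.4294 ≈ 3.642 mcg/mL.
Peak 3.6 mcg/mL vs MTC 8 mcg/mL: below toxic threshold.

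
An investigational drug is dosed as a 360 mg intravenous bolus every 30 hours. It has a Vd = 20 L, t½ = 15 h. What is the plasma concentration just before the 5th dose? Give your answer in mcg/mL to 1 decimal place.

6.0 mcg/mL

f = (1/2)^(τ/t½) = (1/2)^(30/15) ≈ 0.2500.
C₀ = D/Vd = 360/20 ≈ 18.000 mcg/mL.
Before the 5th dose, 4 doses have been given. Superposition: Cmin = C₀·(f + f² + … + f^4).
≈ 18.000 × (0.2500 + 0.0625 + 0.0156 + 0.0039) ≈ 18.000 × 0.3320 ≈ 5.976 mcg/mL.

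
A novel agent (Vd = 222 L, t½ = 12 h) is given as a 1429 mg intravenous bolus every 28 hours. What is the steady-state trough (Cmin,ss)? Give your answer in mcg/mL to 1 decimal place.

1.6 mcg/mL

Over one 28-h interval, 28/12 ≈ 2.3333 half-lives elapse, leaving f ≈ 0.1984 of each dose.
Each bolus raises the concentration by D/Vd = 1429/222 ≈ 6.437 mcg/mL.
Steady-state trough Cmin,ss = C₀·f/(1−f) ≈ 6.437 × 0.1984/0.8016 ≈ 1.593 mcg/mL.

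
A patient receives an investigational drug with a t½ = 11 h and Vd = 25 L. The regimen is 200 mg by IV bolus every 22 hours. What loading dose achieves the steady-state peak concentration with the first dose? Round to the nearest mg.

f = (1/2)^(22/11) ≈ 0.250000; accumulation ratio R = 1/(1−f) ≈ 1.33333.
Loading dose to hit Cmax,ss on first dose: D_load = D_maint·R ≈ 200 × 1.33333 ≈ 266.67 mg.

267 mg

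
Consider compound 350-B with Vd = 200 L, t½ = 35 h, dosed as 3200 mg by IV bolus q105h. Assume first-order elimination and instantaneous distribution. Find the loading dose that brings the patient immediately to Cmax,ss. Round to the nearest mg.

f = (1/2)^(105/35) ≈ 0.125000; accumulation ratio R = 1/(1−f) ≈ 1.14286.
Loading dose to hit Cmax,ss on first dose: D_load = D_maint·R ≈ 3200 × 1.14286 ≈ 3657.15 mg.

3657 mg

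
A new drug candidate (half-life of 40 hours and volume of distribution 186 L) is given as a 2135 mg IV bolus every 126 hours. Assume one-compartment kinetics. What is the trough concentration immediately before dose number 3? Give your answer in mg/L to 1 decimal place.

f = (1/2)^(τ/t½) = (1/2)^(126/40) ≈ 0.1127.
C₀ = D/Vd = 2135/186 ≈ 11.478 mg/L.
Before the 3rd dose, 2 doses have been given. Superposition: Cmin = C₀·(f + f²).
≈ 11.478 × (0.1127 + 0.0127) ≈ 11.478 × 0.1254 ≈ 1.439 mg/L.

1.4 mg/L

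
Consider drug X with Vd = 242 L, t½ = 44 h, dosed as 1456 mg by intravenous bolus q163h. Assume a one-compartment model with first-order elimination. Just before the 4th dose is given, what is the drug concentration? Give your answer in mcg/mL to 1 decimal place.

0.5 mcg/mL

f = (1/2)^(τ/t½) = (1/2)^(163/44) ≈ 0.0767.
C₀ = D/Vd = 1456/242 ≈ 6.017 mcg/mL.
Before the 4th dose, 3 doses have been given. Superposition: Cmin = C₀·(f + f² + … + f^3).
≈ 6.017 × (0.0767 + 0.0059 + 0.0005) ≈ 6.017 × 0.0831 ≈ 0.500 mcg/mL.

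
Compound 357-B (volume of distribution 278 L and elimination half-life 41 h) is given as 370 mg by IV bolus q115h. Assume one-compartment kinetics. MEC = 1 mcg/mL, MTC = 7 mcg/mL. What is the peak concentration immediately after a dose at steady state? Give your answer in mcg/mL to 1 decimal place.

τ/t½ = 115/41 ≈ 2.8049, so fraction remaining f = (1/2)^(115/41) ≈ 0.1431.
Accumulation ratio R = 1/(1 − f) ≈ 1/0.8569 ≈ 1.1670.
Each bolus raises the concentration by D/Vd = 370/278 ≈ 1.331 mcg/mL.
Steady-state peak Cmax,ss = C₀·R ≈ 1.331 × 1.1670 ≈ 1.553 mcg/mL.
Peak 1.6 mcg/mL vs MTC 7 mcg/mL: below toxic threshold.

1.6 mcg/mL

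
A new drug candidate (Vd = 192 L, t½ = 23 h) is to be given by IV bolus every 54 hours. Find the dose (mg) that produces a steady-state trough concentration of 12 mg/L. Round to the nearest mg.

9425 mg

τ/t½ = 54/23 ≈ 2.3478, so f = (1/2)^(54/23) ≈ 0.196442.
Cmin,ss = (D/Vd)·f/(1−f), so D = Cmin,ss·Vd·(1−f)/f.
D = 12 × 192 × (1−f)/f ≈ 12 × 192 × 4.09056 ≈ 9424.65 mg.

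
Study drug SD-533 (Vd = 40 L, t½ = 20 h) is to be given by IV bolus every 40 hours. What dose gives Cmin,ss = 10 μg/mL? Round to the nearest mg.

1200 mg

τ/t½ = 40/20 ≈ 2, so f = (1/2)^(40/20) ≈ 0.250000.
Cmin,ss = (D/Vd)·f/(1−f), so D = Cmin,ss·Vd·(1−f)/f.
D = 10 × 40 × (1−f)/f ≈ 10 × 40 × 3.00000 ≈ 1200.00 mg.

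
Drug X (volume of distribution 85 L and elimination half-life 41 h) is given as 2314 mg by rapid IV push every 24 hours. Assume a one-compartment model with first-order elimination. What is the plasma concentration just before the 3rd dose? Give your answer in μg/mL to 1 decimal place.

30.2 μg/mL

f = (1/2)^(τ/t½) = (1/2)^(24/41) ≈ 0.6665.
C₀ = D/Vd = 2314/85 ≈ 27.224 μg/mL.
Before the 3rd dose, 2 doses have been given. Superposition: Cmin = C₀·(f + f²).
≈ 27.224 × (0.6665 + 0.4442) ≈ 27.224 × 1.1107 ≈ 30.238 μg/mL.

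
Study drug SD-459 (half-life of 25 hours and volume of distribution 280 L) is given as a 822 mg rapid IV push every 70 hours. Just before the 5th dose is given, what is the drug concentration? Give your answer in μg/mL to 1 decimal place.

0.5 μg/mL

f = (1/2)^(τ/t½) = (1/2)^(70/25) ≈ 0.1436.
C₀ = D/Vd = 822/280 ≈ 2.936 μg/mL.
Before the 5th dose, 4 doses have been given. Superposition: Cmin = C₀·(f + f² + … + f^4).
≈ 2.936 × (0.1436 + 0.0206 + 0.0030 + 0.0004) ≈ 2.936 × 0.1676 ≈ 0.492 μg/mL.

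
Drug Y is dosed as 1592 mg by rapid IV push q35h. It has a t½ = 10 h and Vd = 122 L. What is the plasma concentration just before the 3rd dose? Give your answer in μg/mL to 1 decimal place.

f = (1/2)^(τ/t½) = (1/2)^(35/10) ≈ 0.0884.
C₀ = D/Vd = 1592/122 ≈ 13.049 μg/mL.
Before the 3rd dose, 2 doses have been given. Superposition: Cmin = C₀·(f + f²).
≈ 13.049 × (0.0884 + 0.0078) ≈ 13.049 × 0.0962 ≈ 1.255 μg/mL.

1.3 μg/mL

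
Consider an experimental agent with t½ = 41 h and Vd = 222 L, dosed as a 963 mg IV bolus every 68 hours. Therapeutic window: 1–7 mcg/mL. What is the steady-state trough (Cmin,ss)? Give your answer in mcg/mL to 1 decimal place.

2.0 mcg/mL

τ/t½ = 68/41 ≈ 1.6585, so fraction remaining f = (1/2)^(68/41) ≈ 0.3168.
Each bolus raises the concentration by D/Vd = 963/222 ≈ 4.338 mcg/mL.
Steady-state trough Cmin,ss = C₀·f/(1−f) ≈ 4.338 × 0.3168/0.6832 ≈ 2.012 mcg/mL.
Trough 2.0 mcg/mL vs MEC 1 mcg/mL: adequate.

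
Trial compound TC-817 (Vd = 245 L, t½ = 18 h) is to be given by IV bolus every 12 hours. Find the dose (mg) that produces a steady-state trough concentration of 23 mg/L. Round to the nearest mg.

τ/t½ = 12/18 ≈ 0.66667, so f = (1/2)^(12/18) ≈ 0.629961.
Cmin,ss = (D/Vd)·f/(1−f), so D = Cmin,ss·Vd·(1−f)/f.
D = 23 × 245 × (1−f)/f ≈ 23 × 245 × 0.58740 ≈ 3310.00 mg.

3310 mg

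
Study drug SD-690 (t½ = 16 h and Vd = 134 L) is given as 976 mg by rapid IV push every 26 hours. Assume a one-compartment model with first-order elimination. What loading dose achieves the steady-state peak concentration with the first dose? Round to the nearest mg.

f = (1/2)^(26/16) ≈ 0.324210; accumulation ratio R = 1/(1−f) ≈ 1.47975.
Loading dose to hit Cmax,ss on first dose: D_load = D_maint·R ≈ 976 × 1.47975 ≈ 1444.24 mg.

1444 mg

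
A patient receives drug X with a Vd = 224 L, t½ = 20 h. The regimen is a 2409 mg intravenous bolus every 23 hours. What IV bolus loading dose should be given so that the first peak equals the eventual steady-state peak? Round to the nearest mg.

f = (1/2)^(23/20) ≈ 0.450625; accumulation ratio R = 1/(1−f) ≈ 1.82025.
Loading dose to hit Cmax,ss on first dose: D_load = D_maint·R ≈ 2409 × 1.82025 ≈ 4384.98 mg.

4385 mg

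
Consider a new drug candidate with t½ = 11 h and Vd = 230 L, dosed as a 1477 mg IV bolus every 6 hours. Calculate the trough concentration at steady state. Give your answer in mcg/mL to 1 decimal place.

14.0 mcg/mL

k = ln2/t½ = ln2/11 ≈ 0.063013 h⁻¹; fraction remaining f = e^(−kτ) = e^(−0.063013×6) ≈ 0.6852.
Single-dose peak C₀ = D/Vd = 1477/230 ≈ 6.422 mcg/mL.
Steady-state trough Cmin,ss = C₀·f/(1−f) ≈ 6.422 × 0.6852/0.3148 ≈ 13.978 mcg/mL.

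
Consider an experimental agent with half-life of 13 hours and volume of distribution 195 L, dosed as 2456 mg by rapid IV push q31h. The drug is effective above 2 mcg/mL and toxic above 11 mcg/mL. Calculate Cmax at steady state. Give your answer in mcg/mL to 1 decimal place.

15.6 mcg/mL

τ/t½ = 31/13 ≈ 2.3846, so fraction remaining f = (1/2)^(31/13) ≈ 0.1915.
At steady state, accumulation factor R = 1/(1 − e^(−kτ)) ≈ 1.2369.
Single-dose peak C₀ = D/Vd = 2456/195 ≈ 12.595 mcg/mL.
Cmax,ss = C₀/(1 − f) ≈ 12.595/0.8085 ≈ 15.578 mcg/mL.
Peak 15.6 mcg/mL vs MTC 11 mcg/mL: exceeds toxic threshold.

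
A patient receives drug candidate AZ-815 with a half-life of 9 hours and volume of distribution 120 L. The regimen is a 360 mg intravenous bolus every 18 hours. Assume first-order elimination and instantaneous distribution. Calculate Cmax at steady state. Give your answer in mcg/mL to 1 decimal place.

4.0 mcg/mL

The dosing interval is 2 half-lives, so f = 2^(−2) = 0.25.
At steady state, R = 1/(1 − 0.25) = 4/3.
Single-dose peak C₀ = D/Vd = 360/120 = 3 mcg/mL.
Steady-state peak Cmax,ss = C₀·R = 3 × 4/3 ≈ 4.000 mcg/mL.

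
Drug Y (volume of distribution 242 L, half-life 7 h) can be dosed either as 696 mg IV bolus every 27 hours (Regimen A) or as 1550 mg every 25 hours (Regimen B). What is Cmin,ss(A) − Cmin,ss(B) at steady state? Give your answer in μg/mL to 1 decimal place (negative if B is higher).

-0.4 μg/mL

Regimen A: f = (1/2)^(27/7) ≈ 0.0690; Cmin,ss = (696/242)·f/(1−f) ≈ 0.213 μg/mL.
Regimen B: f = (1/2)^(25/7) ≈ 0.0841; Cmin,ss = (1550/242)·f/(1−f) ≈ 0.588 μg/mL.
Difference ≈ 0.213 − 0.588 ≈ -0.375 μg/mL.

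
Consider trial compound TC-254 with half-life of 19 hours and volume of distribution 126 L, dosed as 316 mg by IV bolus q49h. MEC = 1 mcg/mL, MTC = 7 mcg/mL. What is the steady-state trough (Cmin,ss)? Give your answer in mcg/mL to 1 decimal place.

0.5 mcg/mL

Over one 49-h interval, 49/19 ≈ 2.5789 half-lives elapse, leaving f ≈ 0.1674 of each dose.
Accumulation ratio R = 1/(1 − f) ≈ 1/0.8326 ≈ 1.2011.
Single-dose peak C₀ = D/Vd = 316/126 ≈ 2.508 mcg/mL.
Steady-state peak Cmax,ss = C₀·R ≈ 2.508 × 1.2011 ≈ 3.012 mcg/mL.
Steady-state trough Cmin,ss = Cmax,ss·f ≈ 3.012 × 0.1674 ≈ 0.504 mcg/mL.
Trough 0.5 mcg/mL vs MEC 1 mcg/mL: subtherapeutic.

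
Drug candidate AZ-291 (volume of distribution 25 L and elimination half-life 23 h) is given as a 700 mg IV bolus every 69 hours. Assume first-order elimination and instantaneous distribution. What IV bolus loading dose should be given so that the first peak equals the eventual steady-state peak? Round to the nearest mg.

f = (1/2)^(69/23) ≈ 0.125000; accumulation ratio R = 1/(1−f) ≈ 1.14286.
Loading dose to hit Cmax,ss on first dose: D_load = D_maint·R ≈ 700 × 1.14286 ≈ 800.00 mg.

800 mg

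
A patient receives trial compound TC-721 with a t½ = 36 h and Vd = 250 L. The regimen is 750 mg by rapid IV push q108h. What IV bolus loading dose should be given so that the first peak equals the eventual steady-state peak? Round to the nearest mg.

857 mg

f = (1/2)^(108/36) ≈ 0.125000; accumulation ratio R = 1/(1−f) ≈ 1.14286.
Loading dose to hit Cmax,ss on first dose: D_load = D_maint·R ≈ 750 × 1.14286 ≈ 857.14 mg.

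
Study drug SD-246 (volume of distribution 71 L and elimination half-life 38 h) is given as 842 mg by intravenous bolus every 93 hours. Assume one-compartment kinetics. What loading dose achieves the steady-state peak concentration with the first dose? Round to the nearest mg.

f = (1/2)^(93/38) ≈ 0.183345; accumulation ratio R = 1/(1−f) ≈ 1.22451.
Loading dose to hit Cmax,ss on first dose: D_load = D_maint·R ≈ 842 × 1.22451 ≈ 1031.04 mg.

1031 mg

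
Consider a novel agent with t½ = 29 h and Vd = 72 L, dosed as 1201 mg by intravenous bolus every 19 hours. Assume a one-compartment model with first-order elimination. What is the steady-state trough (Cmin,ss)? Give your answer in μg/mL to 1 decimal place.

29.0 μg/mL

k = ln2/t½ = ln2/29 ≈ 0.023902 h⁻¹; fraction remaining f = e^(−kτ) = e^(−0.023902×19) ≈ 0.6350.
Accumulation ratio R = 1/(1 − f) ≈ 1/0.3650 ≈ 2.7397.
Single-dose peak C₀ = D/Vd = 1201/72 ≈ 16.681 μg/mL.
Steady-state peak Cmax,ss = C₀·R ≈ 16.681 × 2.7397 ≈ 45.701 μg/mL.
One interval later, Cmin,ss = Cmax,ss·e^(−kτ) ≈ 45.701 × 0.6350 ≈ 29.020 μg/mL.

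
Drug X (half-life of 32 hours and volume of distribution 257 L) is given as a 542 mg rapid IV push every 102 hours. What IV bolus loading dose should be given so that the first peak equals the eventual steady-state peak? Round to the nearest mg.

609 mg

f = (1/2)^(102/32) ≈ 0.109766; accumulation ratio R = 1/(1−f) ≈ 1.12330.
Loading dose to hit Cmax,ss on first dose: D_load = D_maint·R ≈ 542 × 1.12330 ≈ 608.83 mg.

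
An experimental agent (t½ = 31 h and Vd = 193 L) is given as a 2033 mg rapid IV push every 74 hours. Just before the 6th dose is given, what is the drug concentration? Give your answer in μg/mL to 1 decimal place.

2.5 μg/mL

f = (1/2)^(τ/t½) = (1/2)^(74/31) ≈ 0.1912.
C₀ = D/Vd = 2033/193 ≈ 10.534 μg/mL.
Before the 6th dose, 5 doses have been given. Superposition: Cmin = C₀·(f + f² + … + f^5).
≈ 10.534 × (0.1912 + 0.0366 + 0.0070 + 0.0013 + 0.0003) ≈ 10.534 × 0.2364 ≈ 2.490 μg/mL.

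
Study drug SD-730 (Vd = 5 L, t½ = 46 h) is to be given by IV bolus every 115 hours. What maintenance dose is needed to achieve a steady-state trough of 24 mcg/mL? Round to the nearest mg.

559 mg

τ/t½ = 115/46 ≈ 2.5, so f = (1/2)^(115/46) ≈ 0.176777.
Cmin,ss = (D/Vd)·f/(1−f), so D = Cmin,ss·Vd·(1−f)/f.
D = 24 × 5 × (1−f)/f ≈ 24 × 5 × 4.65684 ≈ 558.82 mg.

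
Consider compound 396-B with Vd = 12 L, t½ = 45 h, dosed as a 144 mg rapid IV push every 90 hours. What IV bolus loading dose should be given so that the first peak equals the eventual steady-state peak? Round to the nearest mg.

192 mg

f = (1/2)^(90/45) ≈ 0.250000; accumulation ratio R = 1/(1−f) ≈ 1.33333.
Loading dose to hit Cmax,ss on first dose: D_load = D_maint·R ≈ 144 × 1.33333 ≈ 192.00 mg.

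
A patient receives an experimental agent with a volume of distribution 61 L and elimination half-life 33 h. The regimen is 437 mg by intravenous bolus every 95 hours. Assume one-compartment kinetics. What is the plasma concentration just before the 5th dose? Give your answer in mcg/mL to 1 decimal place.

f = (1/2)^(τ/t½) = (1/2)^(95/33) ≈ 0.1360.
C₀ = D/Vd = 437/61 ≈ 7.164 mcg/mL.
Before the 5th dose, 4 doses have been given. Superposition: Cmin = C₀·(f + f² + … + f^4).
≈ 7.164 × (0.1360 + 0.0185 + 0.0025 + 0.0003) ≈ 7.164 × 0.1573 ≈ 1.127 mcg/mL.

1.1 mcg/mL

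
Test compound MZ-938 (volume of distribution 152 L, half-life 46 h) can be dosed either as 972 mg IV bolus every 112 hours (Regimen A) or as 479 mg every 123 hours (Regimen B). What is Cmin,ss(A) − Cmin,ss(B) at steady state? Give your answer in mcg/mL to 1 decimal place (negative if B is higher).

Regimen A: f = (1/2)^(112/46) ≈ 0.1850; Cmin,ss = (972/152)·f/(1−f) ≈ 1.452 mcg/mL.
Regimen B: f = (1/2)^(123/46) ≈ 0.1567; Cmin,ss = (479/152)·f/(1−f) ≈ 0.586 mcg/mL.
Difference ≈ 1.452 − 0.586 ≈ 0.866 mcg/mL.

0.9 mcg/mL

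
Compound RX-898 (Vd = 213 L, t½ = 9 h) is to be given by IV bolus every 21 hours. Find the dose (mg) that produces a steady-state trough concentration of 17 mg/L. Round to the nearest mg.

τ/t½ = 21/9 ≈ 2.3333, so f = (1/2)^(21/9) ≈ 0.198425.
Cmin,ss = (D/Vd)·f/(1−f), so D = Cmin,ss·Vd·(1−f)/f.
D = 17 × 213 × (1−f)/f ≈ 17 × 213 × 4.03969 ≈ 14627.72 mg.

14628 mg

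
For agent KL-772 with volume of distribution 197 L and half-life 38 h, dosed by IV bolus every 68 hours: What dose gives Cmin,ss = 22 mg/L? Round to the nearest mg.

10648 mg

τ/t½ = 68/38 ≈ 1.7895, so f = (1/2)^(68/38) ≈ 0.289278.
Cmin,ss = (D/Vd)·f/(1−f), so D = Cmin,ss·Vd·(1−f)/f.
D = 22 × 197 × (1−f)/f ≈ 22 × 197 × 2.45688 ≈ 10648.12 mg.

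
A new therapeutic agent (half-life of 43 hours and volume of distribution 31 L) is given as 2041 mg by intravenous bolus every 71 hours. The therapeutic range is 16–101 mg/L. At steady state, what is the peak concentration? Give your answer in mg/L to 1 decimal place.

96.6 mg/L

τ/t½ = 71/43 ≈ 1.6512, so fraction remaining f = (1/2)^(71/43) ≈ 0.3184.
Accumulation ratio R = 1/(1 − f) ≈ 1/0.6816 ≈ 1.4671.
Each bolus raises the concentration by D/Vd = 2041/31 ≈ 65.839 mg/L.
Cmax,ss = C₀/(1 − f) ≈ 65.839/0.6816 ≈ 96.595 mg/L.
Peak 96.6 mg/L vs MTC 101 mg/L: below toxic threshold.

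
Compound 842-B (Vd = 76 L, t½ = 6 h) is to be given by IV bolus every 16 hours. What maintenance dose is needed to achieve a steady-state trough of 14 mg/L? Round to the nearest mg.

5692 mg

τ/t½ = 16/6 ≈ 2.6667, so f = (1/2)^(16/6) ≈ 0.157490.
Cmin,ss = (D/Vd)·f/(1−f), so D = Cmin,ss·Vd·(1−f)/f.
D = 14 × 76 × (1−f)/f ≈ 14 × 76 × 5.34961 ≈ 5691.99 mg.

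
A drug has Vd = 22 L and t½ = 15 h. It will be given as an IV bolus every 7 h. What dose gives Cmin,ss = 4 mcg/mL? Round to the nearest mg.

τ/t½ = 7/15 ≈ 0.46667, so f = (1/2)^(7/15) ≈ 0.723635.
Cmin,ss = (D/Vd)·f/(1−f), so D = Cmin,ss·Vd·(1−f)/f.
D = 4 × 22 × (1−f)/f ≈ 4 × 22 × 0.38191 ≈ 33.61 mg.

34 mg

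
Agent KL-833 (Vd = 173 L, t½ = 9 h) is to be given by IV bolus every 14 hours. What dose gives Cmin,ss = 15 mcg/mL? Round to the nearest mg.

5033 mg

τ/t½ = 14/9 ≈ 1.5556, so f = (1/2)^(14/9) ≈ 0.340198.
Cmin,ss = (D/Vd)·f/(1−f), so D = Cmin,ss·Vd·(1−f)/f.
D = 15 × 173 × (1−f)/f ≈ 15 × 173 × 1.93946 ≈ 5032.90 mg.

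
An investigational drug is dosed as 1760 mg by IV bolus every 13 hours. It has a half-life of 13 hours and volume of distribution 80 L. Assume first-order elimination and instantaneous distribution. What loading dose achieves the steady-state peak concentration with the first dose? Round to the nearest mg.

f = (1/2)^(13/13) ≈ 0.500000; accumulation ratio R = 1/(1−f) ≈ 2.00000.
Loading dose to hit Cmax,ss on first dose: D_load = D_maint·R ≈ 1760 × 2.00000 ≈ 3520.00 mg.

3520 mg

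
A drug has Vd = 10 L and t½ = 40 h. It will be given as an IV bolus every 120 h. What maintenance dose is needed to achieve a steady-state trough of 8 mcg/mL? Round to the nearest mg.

560 mg

τ/t½ = 120/40 ≈ 3, so f = (1/2)^(120/40) ≈ 0.125000.
Cmin,ss = (D/Vd)·f/(1−f), so D = Cmin,ss·Vd·(1−f)/f.
D = 8 × 10 × (1−f)/f ≈ 8 × 10 × 7.00000 ≈ 560.00 mg.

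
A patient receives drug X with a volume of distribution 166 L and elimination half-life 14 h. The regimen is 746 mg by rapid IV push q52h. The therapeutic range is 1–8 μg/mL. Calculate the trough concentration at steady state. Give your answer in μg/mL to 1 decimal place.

0.4 μg/mL

τ/t½ = 52/14 ≈ 3.7143, so fraction remaining f = (1/2)^(52/14) ≈ 0.0762.
At steady state, accumulation factor R = 1/(1 − e^(−kτ)) ≈ 1.0825.
Each bolus raises the concentration by D/Vd = 746/166 ≈ 4.494 μg/mL.
Steady-state peak Cmax,ss = C₀·R ≈ 4.494 × 1.0825 ≈ 4.865 μg/mL.
Steady-state trough Cmin,ss = Cmax,ss·f ≈ 4.865 × 0.0762 ≈ 0.371 μg/mL.
Trough 0.4 μg/mL vs MEC 1 μg/mL: subtherapeutic.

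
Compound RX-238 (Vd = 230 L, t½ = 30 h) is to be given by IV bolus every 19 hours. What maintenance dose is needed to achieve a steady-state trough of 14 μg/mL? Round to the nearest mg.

τ/t½ = 19/30 ≈ 0.63333, so f = (1/2)^(19/30) ≈ 0.644685.
Cmin,ss = (D/Vd)·f/(1−f), so D = Cmin,ss·Vd·(1−f)/f.
D = 14 × 230 × (1−f)/f ≈ 14 × 230 × 0.55115 ≈ 1774.70 mg.

1775 mg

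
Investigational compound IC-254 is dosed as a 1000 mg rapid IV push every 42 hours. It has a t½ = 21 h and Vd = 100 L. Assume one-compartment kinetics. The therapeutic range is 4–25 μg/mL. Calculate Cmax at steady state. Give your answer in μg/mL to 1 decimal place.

τ = 42 h = 2 half-lives, so f = (1/2)^2 = 0.25.
Accumulation ratio R = 1/(1 − f) = 1/0.75 = 4/3.
Single-dose peak C₀ = D/Vd = 1000/100 = 10 μg/mL.
Steady-state peak Cmax,ss = C₀·R = 10 × 4/3 ≈ 13.333 μg/mL.
Peak 13.3 μg/mL vs MTC 25 μg/mL: below toxic threshold.

13.3 μg/mL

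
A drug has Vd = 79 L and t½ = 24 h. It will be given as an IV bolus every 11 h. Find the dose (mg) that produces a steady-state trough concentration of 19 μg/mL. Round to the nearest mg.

561 mg

τ/t½ = 11/24 ≈ 0.45833, so f = (1/2)^(11/24) ≈ 0.727827.
Cmin,ss = (D/Vd)·f/(1−f), so D = Cmin,ss·Vd·(1−f)/f.
D = 19 × 79 × (1−f)/f ≈ 19 × 79 × 0.37395 ≈ 561.30 mg.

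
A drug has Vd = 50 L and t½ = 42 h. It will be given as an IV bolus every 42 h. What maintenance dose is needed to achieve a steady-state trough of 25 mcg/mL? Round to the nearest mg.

τ/t½ = 42/42 ≈ 1, so f = (1/2)^(42/42) ≈ 0.500000.
Cmin,ss = (D/Vd)·f/(1−f), so D = Cmin,ss·Vd·(1−f)/f.
D = 25 × 50 × (1−f)/f ≈ 25 × 50 × 1.00000 ≈ 1250.00 mg.

1250 mg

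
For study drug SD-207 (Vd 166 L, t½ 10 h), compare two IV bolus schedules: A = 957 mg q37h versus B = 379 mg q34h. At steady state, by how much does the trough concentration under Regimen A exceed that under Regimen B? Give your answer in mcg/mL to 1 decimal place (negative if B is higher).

Regimen A: f = (1/2)^(37/10) ≈ 0.0769; Cmin,ss = (957/166)·f/(1−f) ≈ 0.480 mcg/mL.
Regimen B: f = (1/2)^(34/10) ≈ 0.0947; Cmin,ss = (379/166)·f/(1−f) ≈ 0.239 mcg/mL.
Difference ≈ 0.480 − 0.239 ≈ 0.241 mcg/mL.

0.2 mcg/mL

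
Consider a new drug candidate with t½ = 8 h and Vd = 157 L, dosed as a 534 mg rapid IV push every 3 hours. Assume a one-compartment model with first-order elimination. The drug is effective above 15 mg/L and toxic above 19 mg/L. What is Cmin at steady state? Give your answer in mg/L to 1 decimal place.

k = ln2/t½ = ln2/8 ≈ 0.086643 h⁻¹; fraction remaining f = e^(−kτ) = e^(−0.086643×3) ≈ 0.7711.
Accumulation ratio R = 1/(1 − f) ≈ 1/0.2289 ≈ 4.3687.
Each bolus raises the concentration by D/Vd = 534/157 ≈ 3.401 mg/L.
Cmax,ss = C₀/(1 − f) ≈ 3.401/0.2289 ≈ 14.858 mg/L.
Steady-state trough Cmin,ss = Cmax,ss·f ≈ 14.858 × 0.7711 ≈ 11.457 mg/L.
Trough 11.5 mg/L vs MEC 15 mg/L: subtherapeutic.

11.5 mg/L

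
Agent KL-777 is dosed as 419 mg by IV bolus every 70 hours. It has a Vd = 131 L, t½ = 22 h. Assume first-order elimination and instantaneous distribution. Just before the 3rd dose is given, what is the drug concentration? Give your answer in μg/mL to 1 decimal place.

f = (1/2)^(τ/t½) = (1/2)^(70/22) ≈ 0.1102.
C₀ = D/Vd = 419/131 ≈ 3.198 μg/mL.
Before the 3rd dose, 2 doses have been given. Superposition: Cmin = C₀·(f + f²).
≈ 3.198 × (0.1102 + 0.0121) ≈ 3.198 × 0.1223 ≈ 0.391 μg/mL.

0.4 μg/mL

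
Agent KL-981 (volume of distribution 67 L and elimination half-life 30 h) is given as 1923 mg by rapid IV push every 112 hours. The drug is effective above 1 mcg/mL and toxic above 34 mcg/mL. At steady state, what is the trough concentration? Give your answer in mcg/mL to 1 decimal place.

τ/t½ = 112/30 ≈ 3.7333, so fraction remaining f = (1/2)^(112/30) ≈ 0.0752.
Single-dose peak C₀ = D/Vd = 1923/67 ≈ 28.701 mcg/mL.
Steady-state trough Cmin,ss = C₀·f/(1−f) ≈ 28.701 × 0.0752/0.9248 ≈ 2.334 mcg/mL.
Trough 2.3 mcg/mL vs MEC 1 mcg/mL: adequate.

2.3 mcg/mL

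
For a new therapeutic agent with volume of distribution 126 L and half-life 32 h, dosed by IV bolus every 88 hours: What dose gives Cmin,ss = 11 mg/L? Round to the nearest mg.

τ/t½ = 88/32 ≈ 2.75, so f = (1/2)^(88/32) ≈ 0.148651.
Cmin,ss = (D/Vd)·f/(1−f), so D = Cmin,ss·Vd·(1−f)/f.
D = 11 × 126 × (1−f)/f ≈ 11 × 126 × 5.72717 ≈ 7937.86 mg.

7938 mg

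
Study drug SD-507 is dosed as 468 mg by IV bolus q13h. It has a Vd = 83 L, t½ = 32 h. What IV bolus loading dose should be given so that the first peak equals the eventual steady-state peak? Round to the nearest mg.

1907 mg

f = (1/2)^(13/32) ≈ 0.754582; accumulation ratio R = 1/(1−f) ≈ 4.07468.
Loading dose to hit Cmax,ss on first dose: D_load = D_maint·R ≈ 468 × 4.07468 ≈ 1906.95 mg.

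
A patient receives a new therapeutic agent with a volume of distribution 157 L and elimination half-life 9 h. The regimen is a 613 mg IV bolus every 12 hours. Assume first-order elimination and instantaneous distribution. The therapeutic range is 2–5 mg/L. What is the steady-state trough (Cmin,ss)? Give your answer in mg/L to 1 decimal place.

2.6 mg/L

k = ln2/t½ = ln2/9 ≈ 0.077016 h⁻¹; fraction remaining f = e^(−kτ) = e^(−0.077016×12) ≈ 0.3969.
At steady state, accumulation factor R = 1/(1 − e^(−kτ)) ≈ 1.6581.
Each bolus raises the concentration by D/Vd = 613/157 ≈ 3.904 mg/L.
Steady-state peak Cmax,ss = C₀·R ≈ 3.904 × 1.6581 ≈ 6.473 mg/L.
One interval later, Cmin,ss = Cmax,ss·e^(−kτ) ≈ 6.473 × 0.3969 ≈ 2.569 mg/L.
Trough 2.6 mg/L vs MEC 2 mg/L: adequate.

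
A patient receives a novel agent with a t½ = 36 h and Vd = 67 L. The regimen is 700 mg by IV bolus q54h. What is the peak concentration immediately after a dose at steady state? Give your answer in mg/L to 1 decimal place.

16.2 mg/L

Over one 54-h interval, 54/36 ≈ 1.5 half-lives elapse, leaving f ≈ 0.3536 of each dose.
Accumulation ratio R = 1/(1 − f) ≈ 1/0.6464 ≈ 1.5470.
Each bolus raises the concentration by D/Vd = 700/67 ≈ 10.448 mg/L.
Cmax,ss = C₀/(1 − f) ≈ 10.448/0.6464 ≈ 16.163 mg/L.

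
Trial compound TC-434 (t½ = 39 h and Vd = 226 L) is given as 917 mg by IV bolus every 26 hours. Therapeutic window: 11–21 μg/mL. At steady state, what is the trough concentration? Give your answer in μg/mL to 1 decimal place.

τ/t½ = 26/39 ≈ 0.66667, so fraction remaining f = (1/2)^(26/39) ≈ 0.6300.
At steady state, accumulation factor R = 1/(1 − e^(−kτ)) ≈ 2.7027.
Single-dose peak C₀ = D/Vd = 917/226 ≈ 4.058 μg/mL.
Cmax,ss = C₀/(1 − f) ≈ 4.058/0.3700 ≈ 10.968 μg/mL.
Steady-state trough Cmin,ss = Cmax,ss·f ≈ 10.968 × 0.6300 ≈ 6.910 μg/mL.
Trough 6.9 μg/mL vs MEC 11 μg/mL: subtherapeutic.

6.9 μg/mL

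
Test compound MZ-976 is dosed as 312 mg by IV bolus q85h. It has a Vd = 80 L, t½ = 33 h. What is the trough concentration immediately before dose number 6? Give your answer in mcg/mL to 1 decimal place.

f = (1/2)^(τ/t½) = (1/2)^(85/33) ≈ 0.1677.
C₀ = D/Vd = 312/80 ≈ 3.900 mcg/mL.
Before the 6th dose, 5 doses have been given. Superposition: Cmin = C₀·(f + f² + … + f^5).
≈ 3.900 × (0.1677 + 0.0281 + 0.0047 + 0.0008 + 0.0001) ≈ 3.900 × 0.2014 ≈ 0.785 mcg/mL.

0.8 mcg/mL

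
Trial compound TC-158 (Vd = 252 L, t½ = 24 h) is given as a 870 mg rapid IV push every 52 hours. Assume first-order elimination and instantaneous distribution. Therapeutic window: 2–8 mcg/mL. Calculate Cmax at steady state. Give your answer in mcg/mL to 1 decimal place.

4.4 mcg/mL

τ/t½ = 52/24 ≈ 2.1667, so fraction remaining f = (1/2)^(52/24) ≈ 0.2227.
Accumulation ratio R = 1/(1 − f) ≈ 1/0.7773 ≈ 1.2865.
Each bolus raises the concentration by D/Vd = 870/252 ≈ 3.452 mcg/mL.
Cmax,ss = C₀/(1 − f) ≈ 3.452/0.7773 ≈ 4.441 mcg/mL.
Peak 4.4 mcg/mL vs MTC 8 mcg/mL: below toxic threshold.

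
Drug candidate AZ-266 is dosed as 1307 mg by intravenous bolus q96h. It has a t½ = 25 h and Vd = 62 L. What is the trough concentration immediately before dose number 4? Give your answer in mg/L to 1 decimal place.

1.6 mg/L

f = (1/2)^(τ/t½) = (1/2)^(96/25) ≈ 0.0698.
C₀ = D/Vd = 1307/62 ≈ 21.081 mg/L.
Before the 4th dose, 3 doses have been given. Superposition: Cmin = C₀·(f + f² + … + f^3).
≈ 21.081 × (0.0698 + 0.0049 + 0.0003) ≈ 21.081 × 0.0750 ≈ 1.581 mg/L.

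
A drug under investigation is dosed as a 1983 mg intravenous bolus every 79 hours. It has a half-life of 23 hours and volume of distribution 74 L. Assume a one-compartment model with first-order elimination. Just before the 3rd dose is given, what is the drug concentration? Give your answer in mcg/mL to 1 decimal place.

2.7 mcg/mL

f = (1/2)^(τ/t½) = (1/2)^(79/23) ≈ 0.0925.
C₀ = D/Vd = 1983/74 ≈ 26.797 mcg/mL.
Before the 3rd dose, 2 doses have been given. Superposition: Cmin = C₀·(f + f²).
≈ 26.797 × (0.0925 + 0.0086) ≈ 26.797 × 0.1011 ≈ 2.709 mcg/mL.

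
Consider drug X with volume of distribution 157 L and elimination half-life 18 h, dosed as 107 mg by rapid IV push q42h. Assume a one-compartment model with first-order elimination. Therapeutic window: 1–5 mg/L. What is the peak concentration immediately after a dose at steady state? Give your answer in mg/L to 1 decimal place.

0.9 mg/L

τ/t½ = 42/18 ≈ 2.3333, so fraction remaining f = (1/2)^(42/18) ≈ 0.1984.
At steady state, accumulation factor R = 1/(1 − e^(−kτ)) ≈ 1.2475.
Each bolus raises the concentration by D/Vd = 107/157 ≈ 0.682 mg/L.
Steady-state peak Cmax,ss = C₀·R ≈ 0.682 × 1.2475 ≈ 0.851 mg/L.
Peak 0.9 mg/L vs MTC 5 mg/L: below toxic threshold.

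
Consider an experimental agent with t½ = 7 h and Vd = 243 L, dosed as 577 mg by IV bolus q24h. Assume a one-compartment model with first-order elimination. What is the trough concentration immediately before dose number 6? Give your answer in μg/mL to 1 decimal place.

f = (1/2)^(τ/t½) = (1/2)^(24/7) ≈ 0.0929.
C₀ = D/Vd = 577/243 ≈ 2.374 μg/mL.
Before the 6th dose, 5 doses have been given. Superposition: Cmin = C₀·(f + f² + … + f^5).
≈ 2.374 × (0.0929 + 0.0086 + 0.0008 + 0.0001 + 0.0000) ≈ 2.374 × 0.1024 ≈ 0.243 μg/mL.

0.2 μg/mL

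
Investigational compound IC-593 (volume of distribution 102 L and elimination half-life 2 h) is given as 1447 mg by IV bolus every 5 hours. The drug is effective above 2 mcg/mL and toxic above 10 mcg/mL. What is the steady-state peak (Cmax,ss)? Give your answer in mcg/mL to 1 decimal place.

Over one 5-h interval, 5/2 ≈ 2.5 half-lives elapse, leaving f ≈ 0.1768 of each dose.
Accumulation ratio R = 1/(1 − f) ≈ 1/0.8232 ≈ 1.2148.
Single-dose peak C₀ = D/Vd = 1447/102 ≈ 14.186 mcg/mL.
Steady-state peak Cmax,ss = C₀·R ≈ 14.186 × 1.2148 ≈ 17.233 mcg/mL.
Peak 17.2 mcg/mL vs MTC 10 mcg/mL: exceeds toxic threshold.

17.2 mcg/mL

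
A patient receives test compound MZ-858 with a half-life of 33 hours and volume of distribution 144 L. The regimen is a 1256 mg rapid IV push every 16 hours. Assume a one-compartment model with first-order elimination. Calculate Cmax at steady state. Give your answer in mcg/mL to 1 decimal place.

Over one 16-h interval, 16/33 ≈ 0.48485 half-lives elapse, leaving f ≈ 0.7146 of each dose.
Accumulation ratio R = 1/(1 − f) ≈ 1/0.2854 ≈ 3.5039.
Each bolus raises the concentration by D/Vd = 1256/144 ≈ 8.722 mcg/mL.
Steady-state peak Cmax,ss = C₀·R ≈ 8.722 × 3.5039 ≈ 30.561 mcg/mL.

30.6 mcg/mL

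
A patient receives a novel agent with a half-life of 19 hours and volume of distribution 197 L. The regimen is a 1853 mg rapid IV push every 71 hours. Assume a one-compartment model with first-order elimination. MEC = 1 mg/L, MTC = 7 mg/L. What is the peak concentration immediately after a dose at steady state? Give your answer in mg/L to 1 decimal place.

10.2 mg/L

Over one 71-h interval, 71/19 ≈ 3.7368 half-lives elapse, leaving f ≈ 0.0750 of each dose.
At steady state, accumulation factor R = 1/(1 − e^(−kτ)) ≈ 1.0811.
Single-dose peak C₀ = D/Vd = 1853/197 ≈ 9.406 mg/L.
Steady-state peak Cmax,ss = C₀·R ≈ 9.406 × 1.0811 ≈ 10.169 mg/L.
Peak 10.2 mg/L vs MTC 7 mg/L: exceeds toxic threshold.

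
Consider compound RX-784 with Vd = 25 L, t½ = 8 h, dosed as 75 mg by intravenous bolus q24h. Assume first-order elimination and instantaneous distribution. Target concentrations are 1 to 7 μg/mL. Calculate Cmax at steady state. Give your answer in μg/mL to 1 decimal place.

3.4 μg/mL

The dosing interval is 3 half-lives, so f = 2^(−3) = 0.125.
Accumulation ratio R = 1/(1 − f) = 1/0.875 = 8/7.
Single-dose peak C₀ = D/Vd = 75/25 = 3 μg/mL.
Steady-state peak Cmax,ss = C₀·R = 3 × 8/7 ≈ 3.429 μg/mL.
Peak 3.4 μg/mL vs MTC 7 μg/mL: below toxic threshold.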